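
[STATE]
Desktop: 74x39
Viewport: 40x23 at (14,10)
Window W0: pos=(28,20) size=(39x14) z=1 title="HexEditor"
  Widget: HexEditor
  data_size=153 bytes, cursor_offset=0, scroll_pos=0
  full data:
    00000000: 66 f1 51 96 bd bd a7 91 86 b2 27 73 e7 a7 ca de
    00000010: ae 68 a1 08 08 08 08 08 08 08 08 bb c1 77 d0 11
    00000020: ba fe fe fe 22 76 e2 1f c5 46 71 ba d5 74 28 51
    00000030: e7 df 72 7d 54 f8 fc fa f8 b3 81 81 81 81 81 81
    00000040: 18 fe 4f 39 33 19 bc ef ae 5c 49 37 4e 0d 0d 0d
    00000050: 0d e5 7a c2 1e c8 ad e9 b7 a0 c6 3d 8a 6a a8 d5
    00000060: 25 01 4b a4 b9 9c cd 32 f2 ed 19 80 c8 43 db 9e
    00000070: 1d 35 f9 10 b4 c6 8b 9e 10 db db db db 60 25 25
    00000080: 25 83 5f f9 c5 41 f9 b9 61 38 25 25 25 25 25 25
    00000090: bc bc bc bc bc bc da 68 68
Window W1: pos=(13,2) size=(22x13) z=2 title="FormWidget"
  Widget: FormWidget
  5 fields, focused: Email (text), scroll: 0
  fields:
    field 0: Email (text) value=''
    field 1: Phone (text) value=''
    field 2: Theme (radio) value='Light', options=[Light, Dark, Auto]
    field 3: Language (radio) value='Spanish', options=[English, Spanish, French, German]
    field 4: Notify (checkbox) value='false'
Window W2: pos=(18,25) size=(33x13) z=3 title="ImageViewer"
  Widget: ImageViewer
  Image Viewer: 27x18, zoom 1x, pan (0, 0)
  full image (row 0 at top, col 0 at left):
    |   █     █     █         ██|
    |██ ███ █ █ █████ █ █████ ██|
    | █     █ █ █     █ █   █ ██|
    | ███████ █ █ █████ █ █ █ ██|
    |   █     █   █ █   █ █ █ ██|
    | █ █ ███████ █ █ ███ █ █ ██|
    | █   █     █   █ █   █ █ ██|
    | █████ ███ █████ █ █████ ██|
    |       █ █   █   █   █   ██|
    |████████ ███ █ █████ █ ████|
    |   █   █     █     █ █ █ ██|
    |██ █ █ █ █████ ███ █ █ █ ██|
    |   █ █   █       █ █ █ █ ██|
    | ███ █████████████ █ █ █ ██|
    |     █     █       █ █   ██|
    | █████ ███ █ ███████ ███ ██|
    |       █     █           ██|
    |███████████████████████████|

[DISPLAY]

                    ┃                   
                    ┃                   
                    ┃                   
                    ┃                   
━━━━━━━━━━━━━━━━━━━━┛                   
                                        
                                        
                                        
                                        
                                        
              ┏━━━━━━━━━━━━━━━━━━━━━━━━━
              ┃ HexEditor               
              ┠─────────────────────────
              ┃00000000  66 f1 51 96 bd 
              ┃00000010  ae 68 a1 08 08 
    ┏━━━━━━━━━━━━━━━━━━━━━━━━━━━━━━━┓22 
    ┃ ImageViewer                   ┃54 
    ┠───────────────────────────────┨33 
    ┃   █     █     █         ██    ┃1e 
    ┃██ ███ █ █ █████ █ █████ ██    ┃b9 
    ┃ █     █ █ █     █ █   █ ██    ┃b4 
    ┃ ███████ █ █ █████ █ █ █ ██    ┃c5 
    ┃   █     █   █ █   █ █ █ ██    ┃bc 


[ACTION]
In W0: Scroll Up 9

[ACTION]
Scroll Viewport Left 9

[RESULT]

        ┃                    ┃          
        ┃                    ┃          
        ┃                    ┃          
        ┃                    ┃          
        ┗━━━━━━━━━━━━━━━━━━━━┛          
                                        
                                        
                                        
                                        
                                        
                       ┏━━━━━━━━━━━━━━━━
                       ┃ HexEditor      
                       ┠────────────────
                       ┃00000000  66 f1 
                       ┃00000010  ae 68 
             ┏━━━━━━━━━━━━━━━━━━━━━━━━━━
             ┃ ImageViewer              
             ┠──────────────────────────
             ┃   █     █     █         █
             ┃██ ███ █ █ █████ █ █████ █
             ┃ █     █ █ █     █ █   █ █
             ┃ ███████ █ █ █████ █ █ █ █
             ┃   █     █   █ █   █ █ █ █


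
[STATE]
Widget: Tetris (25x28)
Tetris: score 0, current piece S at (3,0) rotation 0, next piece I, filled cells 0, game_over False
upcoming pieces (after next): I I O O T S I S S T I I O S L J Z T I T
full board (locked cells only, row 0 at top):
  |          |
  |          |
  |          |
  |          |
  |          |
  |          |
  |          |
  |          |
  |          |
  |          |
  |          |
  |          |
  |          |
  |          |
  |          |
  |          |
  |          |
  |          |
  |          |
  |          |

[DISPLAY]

    ░░    │Next:         
   ░░     │████          
          │              
          │              
          │              
          │              
          │Score:        
          │0             
          │              
          │              
          │              
          │              
          │              
          │              
          │              
          │              
          │              
          │              
          │              
          │              
          │              
          │              
          │              
          │              
          │              
          │              
          │              
          │              


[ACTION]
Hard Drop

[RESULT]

   ████   │Next:         
          │████          
          │              
          │              
          │              
          │              
          │Score:        
          │0             
          │              
          │              
          │              
          │              
          │              
          │              
          │              
          │              
          │              
          │              
    ░░    │              
   ░░     │              
          │              
          │              
          │              
          │              
          │              
          │              
          │              
          │              


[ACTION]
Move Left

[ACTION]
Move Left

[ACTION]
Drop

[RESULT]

          │Next:         
 ████     │████          
          │              
          │              
          │              
          │              
          │Score:        
          │0             
          │              
          │              
          │              
          │              
          │              
          │              
          │              
          │              
          │              
          │              
    ░░    │              
   ░░     │              
          │              
          │              
          │              
          │              
          │              
          │              
          │              
          │              


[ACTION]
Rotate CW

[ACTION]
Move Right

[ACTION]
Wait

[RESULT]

          │Next:         
          │████          
  █       │              
  █       │              
  █       │              
  █       │              
          │Score:        
          │0             
          │              
          │              
          │              
          │              
          │              
          │              
          │              
          │              
          │              
          │              
    ░░    │              
   ░░     │              
          │              
          │              
          │              
          │              
          │              
          │              
          │              
          │              


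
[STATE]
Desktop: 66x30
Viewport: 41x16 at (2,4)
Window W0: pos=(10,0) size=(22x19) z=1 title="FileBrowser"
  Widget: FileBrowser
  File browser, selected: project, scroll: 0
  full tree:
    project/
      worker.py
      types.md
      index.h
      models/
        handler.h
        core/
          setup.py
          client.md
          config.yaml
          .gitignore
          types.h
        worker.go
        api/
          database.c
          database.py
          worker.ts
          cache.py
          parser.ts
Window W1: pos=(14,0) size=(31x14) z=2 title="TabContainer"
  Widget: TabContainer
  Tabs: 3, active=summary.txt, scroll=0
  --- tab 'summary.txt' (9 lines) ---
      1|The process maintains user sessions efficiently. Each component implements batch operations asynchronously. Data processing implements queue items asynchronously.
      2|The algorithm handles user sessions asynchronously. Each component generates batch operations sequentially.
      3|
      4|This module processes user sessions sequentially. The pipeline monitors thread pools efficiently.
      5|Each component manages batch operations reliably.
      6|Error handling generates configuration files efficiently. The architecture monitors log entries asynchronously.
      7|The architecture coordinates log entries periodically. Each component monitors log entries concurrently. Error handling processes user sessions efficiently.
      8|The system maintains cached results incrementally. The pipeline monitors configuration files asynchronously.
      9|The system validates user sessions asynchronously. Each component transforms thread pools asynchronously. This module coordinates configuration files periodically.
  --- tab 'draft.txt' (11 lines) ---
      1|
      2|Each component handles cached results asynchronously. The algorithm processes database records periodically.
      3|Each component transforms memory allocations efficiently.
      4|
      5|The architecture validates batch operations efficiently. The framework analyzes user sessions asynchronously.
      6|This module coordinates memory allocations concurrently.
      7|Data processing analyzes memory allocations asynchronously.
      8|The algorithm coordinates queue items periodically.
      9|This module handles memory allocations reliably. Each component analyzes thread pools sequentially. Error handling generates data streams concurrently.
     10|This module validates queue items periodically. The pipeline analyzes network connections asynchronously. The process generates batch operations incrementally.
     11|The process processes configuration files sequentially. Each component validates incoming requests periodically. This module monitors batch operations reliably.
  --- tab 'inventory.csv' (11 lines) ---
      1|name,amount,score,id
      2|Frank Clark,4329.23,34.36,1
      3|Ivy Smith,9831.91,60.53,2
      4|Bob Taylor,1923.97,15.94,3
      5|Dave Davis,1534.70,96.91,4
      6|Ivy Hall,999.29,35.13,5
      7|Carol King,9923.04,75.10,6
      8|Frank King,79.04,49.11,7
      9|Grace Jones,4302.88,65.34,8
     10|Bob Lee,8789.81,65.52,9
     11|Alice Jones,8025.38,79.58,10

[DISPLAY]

        ┃   ┃────────────────────────────
        ┃   ┃The process maintains user s
        ┃   ┃The algorithm handles user s
        ┃   ┃                            
        ┃   ┃This module processes user s
        ┃   ┃Each component manages batch
        ┃   ┃Error handling generates con
        ┃   ┃The architecture coordinates
        ┃   ┃The system maintains cached 
        ┃   ┗━━━━━━━━━━━━━━━━━━━━━━━━━━━━
        ┃                    ┃           
        ┃                    ┃           
        ┃                    ┃           
        ┃                    ┃           
        ┗━━━━━━━━━━━━━━━━━━━━┛           
                                         


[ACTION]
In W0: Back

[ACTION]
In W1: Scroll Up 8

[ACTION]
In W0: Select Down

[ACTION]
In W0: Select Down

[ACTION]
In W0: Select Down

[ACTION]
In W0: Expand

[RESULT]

        ┃   ┃────────────────────────────
        ┃   ┃The process maintains user s
        ┃  >┃The algorithm handles user s
        ┃   ┃                            
        ┃   ┃This module processes user s
        ┃   ┃Each component manages batch
        ┃   ┃Error handling generates con
        ┃   ┃The architecture coordinates
        ┃   ┃The system maintains cached 
        ┃   ┗━━━━━━━━━━━━━━━━━━━━━━━━━━━━
        ┃                    ┃           
        ┃                    ┃           
        ┃                    ┃           
        ┃                    ┃           
        ┗━━━━━━━━━━━━━━━━━━━━┛           
                                         


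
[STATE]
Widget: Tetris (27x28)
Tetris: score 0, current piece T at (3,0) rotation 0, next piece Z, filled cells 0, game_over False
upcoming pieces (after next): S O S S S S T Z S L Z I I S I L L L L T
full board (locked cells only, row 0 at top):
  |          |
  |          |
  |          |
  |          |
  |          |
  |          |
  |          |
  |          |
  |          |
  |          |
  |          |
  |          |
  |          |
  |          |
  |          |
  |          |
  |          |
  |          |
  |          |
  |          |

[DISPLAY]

    ▒     │Next:           
   ▒▒▒    │▓▓              
          │ ▓▓             
          │                
          │                
          │                
          │Score:          
          │0               
          │                
          │                
          │                
          │                
          │                
          │                
          │                
          │                
          │                
          │                
          │                
          │                
          │                
          │                
          │                
          │                
          │                
          │                
          │                
          │                


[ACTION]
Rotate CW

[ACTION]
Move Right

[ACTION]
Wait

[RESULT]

          │Next:           
    ▒     │▓▓              
    ▒▒    │ ▓▓             
    ▒     │                
          │                
          │                
          │Score:          
          │0               
          │                
          │                
          │                
          │                
          │                
          │                
          │                
          │                
          │                
          │                
          │                
          │                
          │                
          │                
          │                
          │                
          │                
          │                
          │                
          │                


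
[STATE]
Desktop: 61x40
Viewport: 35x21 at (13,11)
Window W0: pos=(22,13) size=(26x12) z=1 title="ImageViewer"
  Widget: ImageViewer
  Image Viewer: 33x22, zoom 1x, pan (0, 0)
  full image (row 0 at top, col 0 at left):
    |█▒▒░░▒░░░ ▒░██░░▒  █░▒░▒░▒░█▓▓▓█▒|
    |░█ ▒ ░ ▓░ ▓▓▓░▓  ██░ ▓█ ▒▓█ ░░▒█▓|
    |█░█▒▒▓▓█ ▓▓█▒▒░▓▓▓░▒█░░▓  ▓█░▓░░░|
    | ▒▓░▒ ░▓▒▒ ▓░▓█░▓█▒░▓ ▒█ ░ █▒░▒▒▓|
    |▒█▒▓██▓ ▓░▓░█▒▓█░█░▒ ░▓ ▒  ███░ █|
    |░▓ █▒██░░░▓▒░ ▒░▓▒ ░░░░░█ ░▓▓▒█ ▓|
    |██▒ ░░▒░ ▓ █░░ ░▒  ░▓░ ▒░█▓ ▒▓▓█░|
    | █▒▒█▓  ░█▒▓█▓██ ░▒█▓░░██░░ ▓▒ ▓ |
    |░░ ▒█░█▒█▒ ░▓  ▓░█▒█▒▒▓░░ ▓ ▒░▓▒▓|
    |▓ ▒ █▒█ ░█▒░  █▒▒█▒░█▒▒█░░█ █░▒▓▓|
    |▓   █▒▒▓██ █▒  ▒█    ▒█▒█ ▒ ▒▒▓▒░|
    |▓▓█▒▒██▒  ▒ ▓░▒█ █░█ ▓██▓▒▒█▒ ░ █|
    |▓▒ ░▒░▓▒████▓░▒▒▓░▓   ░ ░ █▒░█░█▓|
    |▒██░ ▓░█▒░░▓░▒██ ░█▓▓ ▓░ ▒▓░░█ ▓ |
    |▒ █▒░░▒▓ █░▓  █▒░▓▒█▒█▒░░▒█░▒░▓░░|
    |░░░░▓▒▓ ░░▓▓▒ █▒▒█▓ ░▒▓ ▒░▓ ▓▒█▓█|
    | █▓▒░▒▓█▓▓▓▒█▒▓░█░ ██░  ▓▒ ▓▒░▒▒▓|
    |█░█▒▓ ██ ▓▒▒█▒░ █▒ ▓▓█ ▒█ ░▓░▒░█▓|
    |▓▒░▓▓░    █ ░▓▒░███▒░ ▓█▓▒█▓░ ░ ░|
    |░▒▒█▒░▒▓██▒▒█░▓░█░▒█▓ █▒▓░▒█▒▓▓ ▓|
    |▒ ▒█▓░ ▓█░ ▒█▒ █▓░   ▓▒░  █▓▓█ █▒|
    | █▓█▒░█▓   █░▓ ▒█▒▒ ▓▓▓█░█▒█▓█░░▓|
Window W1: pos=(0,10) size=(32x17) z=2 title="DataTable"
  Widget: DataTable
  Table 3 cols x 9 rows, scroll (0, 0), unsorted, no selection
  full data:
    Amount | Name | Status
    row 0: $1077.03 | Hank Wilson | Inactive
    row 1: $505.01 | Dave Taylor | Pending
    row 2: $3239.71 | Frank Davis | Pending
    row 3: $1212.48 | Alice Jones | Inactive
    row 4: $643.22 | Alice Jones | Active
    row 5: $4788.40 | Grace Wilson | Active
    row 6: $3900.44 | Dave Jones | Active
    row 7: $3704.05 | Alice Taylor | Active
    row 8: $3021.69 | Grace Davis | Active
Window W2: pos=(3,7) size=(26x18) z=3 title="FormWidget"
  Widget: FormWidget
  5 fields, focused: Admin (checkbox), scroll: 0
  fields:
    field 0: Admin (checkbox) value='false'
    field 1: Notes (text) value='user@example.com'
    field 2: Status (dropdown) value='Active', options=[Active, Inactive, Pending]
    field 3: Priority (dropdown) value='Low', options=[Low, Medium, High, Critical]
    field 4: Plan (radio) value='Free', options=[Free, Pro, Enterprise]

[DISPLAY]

     [user@exa]┃  ┃                
     [Active ▼]┃──┨                
y:   [Low    ▼]┃  ┃━━━━━━━━━━━━━━━┓
     (●) Free  ┃──┃wer            ┃
               ┃ve┃───────────────┨
               ┃g ┃ ▒░██░░▒  █░▒░▒┃
               ┃g ┃ ▓▓▓░▓  ██░ ▓█ ┃
               ┃ve┃▓▓█▒▒░▓▓▓░▒█░░▓┃
               ┃  ┃▒ ▓░▓█░▓█▒░▓ ▒█┃
               ┃  ┃░▓░█▒▓█░█░▒ ░▓ ┃
               ┃  ┃░▓▒░ ▒░▓▒ ░░░░░┃
               ┃  ┃▓ █░░ ░▒  ░▓░ ▒┃
               ┃  ┃█▒▓█▓██ ░▒█▓░░█┃
━━━━━━━━━━━━━━━┛  ┃━━━━━━━━━━━━━━━┛
                  ┃                
━━━━━━━━━━━━━━━━━━┛                
                                   
                                   
                                   
                                   
                                   


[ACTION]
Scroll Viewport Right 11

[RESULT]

exa]┃  ┃                           
e ▼]┃──┨                           
  ▼]┃  ┃━━━━━━━━━━━━━━━┓           
ee  ┃──┃wer            ┃           
    ┃ve┃───────────────┨           
    ┃g ┃ ▒░██░░▒  █░▒░▒┃           
    ┃g ┃ ▓▓▓░▓  ██░ ▓█ ┃           
    ┃ve┃▓▓█▒▒░▓▓▓░▒█░░▓┃           
    ┃  ┃▒ ▓░▓█░▓█▒░▓ ▒█┃           
    ┃  ┃░▓░█▒▓█░█░▒ ░▓ ┃           
    ┃  ┃░▓▒░ ▒░▓▒ ░░░░░┃           
    ┃  ┃▓ █░░ ░▒  ░▓░ ▒┃           
    ┃  ┃█▒▓█▓██ ░▒█▓░░█┃           
━━━━┛  ┃━━━━━━━━━━━━━━━┛           
       ┃                           
━━━━━━━┛                           
                                   
                                   
                                   
                                   
                                   


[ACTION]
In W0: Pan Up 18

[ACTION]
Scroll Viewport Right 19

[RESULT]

a]┃  ┃                             
▼]┃──┨                             
▼]┃  ┃━━━━━━━━━━━━━━━┓             
  ┃──┃wer            ┃             
  ┃ve┃───────────────┨             
  ┃g ┃ ▒░██░░▒  █░▒░▒┃             
  ┃g ┃ ▓▓▓░▓  ██░ ▓█ ┃             
  ┃ve┃▓▓█▒▒░▓▓▓░▒█░░▓┃             
  ┃  ┃▒ ▓░▓█░▓█▒░▓ ▒█┃             
  ┃  ┃░▓░█▒▓█░█░▒ ░▓ ┃             
  ┃  ┃░▓▒░ ▒░▓▒ ░░░░░┃             
  ┃  ┃▓ █░░ ░▒  ░▓░ ▒┃             
  ┃  ┃█▒▓█▓██ ░▒█▓░░█┃             
━━┛  ┃━━━━━━━━━━━━━━━┛             
     ┃                             
━━━━━┛                             
                                   
                                   
                                   
                                   
                                   


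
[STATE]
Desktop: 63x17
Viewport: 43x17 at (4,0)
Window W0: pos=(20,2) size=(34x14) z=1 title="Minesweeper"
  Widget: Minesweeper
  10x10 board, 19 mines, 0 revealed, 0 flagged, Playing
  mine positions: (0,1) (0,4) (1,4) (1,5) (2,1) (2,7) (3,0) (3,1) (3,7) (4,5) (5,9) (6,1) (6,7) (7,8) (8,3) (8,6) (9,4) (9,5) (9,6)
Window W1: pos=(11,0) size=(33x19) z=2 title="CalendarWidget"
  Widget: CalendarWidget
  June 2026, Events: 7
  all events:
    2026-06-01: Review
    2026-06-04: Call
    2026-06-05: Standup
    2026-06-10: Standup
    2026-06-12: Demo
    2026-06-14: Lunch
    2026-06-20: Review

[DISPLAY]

       ┏━━━━━━━━━━━━━━━━━━━━━━━━━━━━━━━┓   
       ┃ CalendarWidget                ┃   
       ┠───────────────────────────────┨━━━
       ┃           June 2026           ┃   
       ┃Mo Tu We Th Fr Sa Su           ┃───
       ┃ 1*  2  3  4*  5*  6  7        ┃   
       ┃ 8  9 10* 11 12* 13 14*        ┃   
       ┃15 16 17 18 19 20* 21          ┃   
       ┃22 23 24 25 26 27 28           ┃   
       ┃29 30                          ┃   
       ┃                               ┃   
       ┃                               ┃   
       ┃                               ┃   
       ┃                               ┃   
       ┃                               ┃   
       ┃                               ┃━━━
       ┃                               ┃   


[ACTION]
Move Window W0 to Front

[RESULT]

       ┏━━━━━━━━━━━━━━━━━━━━━━━━━━━━━━━┓   
       ┃ CalendarWidget                ┃   
       ┠────────┏━━━━━━━━━━━━━━━━━━━━━━━━━━
       ┃        ┃ Minesweeper              
       ┃Mo Tu We┠──────────────────────────
       ┃ 1*  2  ┃■■■■■■■■■■                
       ┃ 8  9 10┃■■■■■■■■■■                
       ┃15 16 17┃■■■■■■■■■■                
       ┃22 23 24┃■■■■■■■■■■                
       ┃29 30   ┃■■■■■■■■■■                
       ┃        ┃■■■■■■■■■■                
       ┃        ┃■■■■■■■■■■                
       ┃        ┃■■■■■■■■■■                
       ┃        ┃■■■■■■■■■■                
       ┃        ┃■■■■■■■■■■                
       ┃        ┗━━━━━━━━━━━━━━━━━━━━━━━━━━
       ┃                               ┃   


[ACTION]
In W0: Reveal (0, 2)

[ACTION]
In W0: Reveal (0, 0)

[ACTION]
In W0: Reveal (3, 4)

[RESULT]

       ┏━━━━━━━━━━━━━━━━━━━━━━━━━━━━━━━┓   
       ┃ CalendarWidget                ┃   
       ┠────────┏━━━━━━━━━━━━━━━━━━━━━━━━━━
       ┃        ┃ Minesweeper              
       ┃Mo Tu We┠──────────────────────────
       ┃ 1*  2  ┃1■1■■■■■■■                
       ┃ 8  9 10┃■■■■■■■■■■                
       ┃15 16 17┃■■■■■■■■■■                
       ┃22 23 24┃■■■■1■■■■■                
       ┃29 30   ┃■■■■■■■■■■                
       ┃        ┃■■■■■■■■■■                
       ┃        ┃■■■■■■■■■■                
       ┃        ┃■■■■■■■■■■                
       ┃        ┃■■■■■■■■■■                
       ┃        ┃■■■■■■■■■■                
       ┃        ┗━━━━━━━━━━━━━━━━━━━━━━━━━━
       ┃                               ┃   


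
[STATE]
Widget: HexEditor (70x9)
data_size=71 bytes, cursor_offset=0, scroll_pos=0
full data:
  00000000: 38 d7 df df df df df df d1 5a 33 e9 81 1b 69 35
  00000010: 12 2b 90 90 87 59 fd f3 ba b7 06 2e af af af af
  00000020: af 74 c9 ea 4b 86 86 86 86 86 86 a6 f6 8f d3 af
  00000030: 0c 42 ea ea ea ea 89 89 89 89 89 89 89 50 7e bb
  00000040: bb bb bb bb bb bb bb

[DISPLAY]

00000000  38 d7 df df df df df df  d1 5a 33 e9 81 1b 69 35  |8........
00000010  12 2b 90 90 87 59 fd f3  ba b7 06 2e af af af af  |.+...Y...
00000020  af 74 c9 ea 4b 86 86 86  86 86 86 a6 f6 8f d3 af  |.t..K....
00000030  0c 42 ea ea ea ea 89 89  89 89 89 89 89 50 7e bb  |.B.......
00000040  bb bb bb bb bb bb bb                              |.......  
                                                                      
                                                                      
                                                                      
                                                                      


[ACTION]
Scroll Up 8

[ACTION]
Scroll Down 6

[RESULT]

00000040  bb bb bb bb bb bb bb                              |.......  
                                                                      
                                                                      
                                                                      
                                                                      
                                                                      
                                                                      
                                                                      
                                                                      


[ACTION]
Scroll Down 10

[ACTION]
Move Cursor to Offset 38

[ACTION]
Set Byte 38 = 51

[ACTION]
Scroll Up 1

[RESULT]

00000030  0c 42 ea ea ea ea 89 89  89 89 89 89 89 50 7e bb  |.B.......
00000040  bb bb bb bb bb bb bb                              |.......  
                                                                      
                                                                      
                                                                      
                                                                      
                                                                      
                                                                      
                                                                      


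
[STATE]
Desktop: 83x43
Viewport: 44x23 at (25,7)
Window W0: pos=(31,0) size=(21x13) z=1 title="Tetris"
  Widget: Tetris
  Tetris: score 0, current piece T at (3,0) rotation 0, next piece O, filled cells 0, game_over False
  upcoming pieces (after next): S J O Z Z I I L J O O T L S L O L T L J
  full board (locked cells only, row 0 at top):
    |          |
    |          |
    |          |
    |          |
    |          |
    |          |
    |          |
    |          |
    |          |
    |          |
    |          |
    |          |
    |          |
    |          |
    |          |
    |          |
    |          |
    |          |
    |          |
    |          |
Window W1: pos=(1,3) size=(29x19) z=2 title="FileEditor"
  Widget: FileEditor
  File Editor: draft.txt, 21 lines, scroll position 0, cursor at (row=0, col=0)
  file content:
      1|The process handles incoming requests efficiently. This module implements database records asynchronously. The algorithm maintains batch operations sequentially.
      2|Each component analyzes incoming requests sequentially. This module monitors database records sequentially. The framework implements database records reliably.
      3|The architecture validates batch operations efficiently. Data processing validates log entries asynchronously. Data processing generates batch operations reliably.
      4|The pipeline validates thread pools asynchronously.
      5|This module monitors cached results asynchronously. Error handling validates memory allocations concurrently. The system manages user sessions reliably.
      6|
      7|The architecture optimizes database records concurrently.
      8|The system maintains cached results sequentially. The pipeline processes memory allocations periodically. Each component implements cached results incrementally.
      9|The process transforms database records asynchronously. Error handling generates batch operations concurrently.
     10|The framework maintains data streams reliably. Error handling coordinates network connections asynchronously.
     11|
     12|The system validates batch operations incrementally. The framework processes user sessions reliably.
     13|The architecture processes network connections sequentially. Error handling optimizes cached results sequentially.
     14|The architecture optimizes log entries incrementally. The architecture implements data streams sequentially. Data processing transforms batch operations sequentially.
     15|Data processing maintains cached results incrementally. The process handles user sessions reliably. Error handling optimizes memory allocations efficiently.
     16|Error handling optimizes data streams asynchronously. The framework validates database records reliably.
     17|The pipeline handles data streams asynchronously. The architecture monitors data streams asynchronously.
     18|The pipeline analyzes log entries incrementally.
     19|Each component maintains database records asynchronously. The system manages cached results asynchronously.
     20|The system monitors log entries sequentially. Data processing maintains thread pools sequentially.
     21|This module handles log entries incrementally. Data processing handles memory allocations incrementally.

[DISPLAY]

 in█┃ ┃          │        ┃                 
tes░┃ ┃          │        ┃                 
thr░┃ ┃          │Score:  ┃                 
che░┃ ┃          │0       ┃                 
   ░┃ ┃          │        ┃                 
zes░┃ ┗━━━━━━━━━━━━━━━━━━━┛                 
che░┃                                       
dat░┃                                       
 da░┃                                       
   ░┃                                       
tch░┃                                       
ses░┃                                       
zes░┃                                       
ns ▼┃                                       
━━━━┛                                       
                                            
                                            
                                            
                                            
                                            
                                            
                                            
                                            


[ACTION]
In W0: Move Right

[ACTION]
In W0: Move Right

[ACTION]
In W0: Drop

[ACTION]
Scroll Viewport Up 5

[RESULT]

      ┠───────────────────┨                 
━━━━┓ ┃          │Next:   ┃                 
    ┃ ┃          │▓▓      ┃                 
────┨ ┃          │▓▓      ┃                 
omi▲┃ ┃          │        ┃                 
 in█┃ ┃          │        ┃                 
tes░┃ ┃          │        ┃                 
thr░┃ ┃          │Score:  ┃                 
che░┃ ┃          │0       ┃                 
   ░┃ ┃          │        ┃                 
zes░┃ ┗━━━━━━━━━━━━━━━━━━━┛                 
che░┃                                       
dat░┃                                       
 da░┃                                       
   ░┃                                       
tch░┃                                       
ses░┃                                       
zes░┃                                       
ns ▼┃                                       
━━━━┛                                       
                                            
                                            
                                            


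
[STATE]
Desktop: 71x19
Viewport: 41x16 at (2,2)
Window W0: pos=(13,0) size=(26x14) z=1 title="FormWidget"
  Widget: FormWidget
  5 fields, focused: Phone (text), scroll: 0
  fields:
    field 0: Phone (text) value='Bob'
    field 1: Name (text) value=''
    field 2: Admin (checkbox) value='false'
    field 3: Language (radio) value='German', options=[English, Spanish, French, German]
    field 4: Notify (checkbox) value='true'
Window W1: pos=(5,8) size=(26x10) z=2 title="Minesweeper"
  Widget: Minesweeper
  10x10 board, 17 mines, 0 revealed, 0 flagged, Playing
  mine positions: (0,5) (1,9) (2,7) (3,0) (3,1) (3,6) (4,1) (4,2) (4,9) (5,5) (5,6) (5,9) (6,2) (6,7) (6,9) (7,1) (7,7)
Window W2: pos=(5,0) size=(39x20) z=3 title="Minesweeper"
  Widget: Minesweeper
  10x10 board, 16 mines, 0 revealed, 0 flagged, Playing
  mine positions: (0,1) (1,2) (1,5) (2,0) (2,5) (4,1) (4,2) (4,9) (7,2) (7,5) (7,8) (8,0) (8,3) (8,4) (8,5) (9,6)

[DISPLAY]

   ┠─────────────────────────────────────
   ┃■■■■■■■■■■                           
   ┃■■■■■■■■■■                           
   ┃■■■■■■■■■■                           
   ┃■■■■■■■■■■                           
   ┃■■■■■■■■■■                           
   ┃■■■■■■■■■■                           
   ┃■■■■■■■■■■                           
   ┃■■■■■■■■■■                           
   ┃■■■■■■■■■■                           
   ┃■■■■■■■■■■                           
   ┃                                     
   ┃                                     
   ┃                                     
   ┃                                     
   ┃                                     


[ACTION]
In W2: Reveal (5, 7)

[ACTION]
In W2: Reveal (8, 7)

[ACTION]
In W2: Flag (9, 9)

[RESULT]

   ┠─────────────────────────────────────
   ┃■■■■■■1                              
   ┃■■■■■■2                              
   ┃■■■■■■2                              
   ┃■■■1111 11                           
   ┃■■■1    1■                           
   ┃■■■1    1■                           
   ┃■■■111111■                           
   ┃■■■■■■■■■■                           
   ┃■■■■■■■2■■                           
   ┃■■■■■■■■■⚑                           
   ┃                                     
   ┃                                     
   ┃                                     
   ┃                                     
   ┃                                     


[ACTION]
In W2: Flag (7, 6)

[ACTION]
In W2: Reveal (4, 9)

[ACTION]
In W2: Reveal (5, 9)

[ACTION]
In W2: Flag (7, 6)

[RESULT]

   ┠─────────────────────────────────────
   ┃■✹■■■■1                              
   ┃■■✹■■✹2                              
   ┃✹■■■■✹2                              
   ┃■■■1111 11                           
   ┃■✹✹1    1✹                           
   ┃■■■1    1■                           
   ┃■■■111111■                           
   ┃■■✹■■✹⚑■✹■                           
   ┃✹■■✹✹✹■2■■                           
   ┃■■■■■■✹■■⚑                           
   ┃                                     
   ┃                                     
   ┃                                     
   ┃                                     
   ┃                                     


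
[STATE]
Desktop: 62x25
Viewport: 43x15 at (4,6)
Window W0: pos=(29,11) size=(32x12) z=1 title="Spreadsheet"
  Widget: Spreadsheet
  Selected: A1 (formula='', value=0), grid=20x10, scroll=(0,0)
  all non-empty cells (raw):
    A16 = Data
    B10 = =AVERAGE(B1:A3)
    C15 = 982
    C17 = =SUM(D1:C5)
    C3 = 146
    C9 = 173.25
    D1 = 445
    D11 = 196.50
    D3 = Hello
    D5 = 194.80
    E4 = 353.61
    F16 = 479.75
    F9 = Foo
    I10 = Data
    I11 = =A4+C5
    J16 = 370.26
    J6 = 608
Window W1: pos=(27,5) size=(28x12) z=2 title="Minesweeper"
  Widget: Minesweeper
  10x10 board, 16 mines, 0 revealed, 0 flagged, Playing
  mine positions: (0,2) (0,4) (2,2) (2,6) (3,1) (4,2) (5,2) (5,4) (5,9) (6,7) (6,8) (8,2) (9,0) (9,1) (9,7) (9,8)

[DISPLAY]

                       ┃ Minesweeper       
                       ┠───────────────────
                       ┃■■■■■■■■■■         
                       ┃■■■■■■■■■■         
                       ┃■■■■■■■■■■         
                       ┃■■■■■■■■■■         
                       ┃■■■■■■■■■■         
                       ┃■■■■■■■■■■         
                       ┃■■■■■■■■■■         
                       ┃■■■■■■■■■■         
                       ┗━━━━━━━━━━━━━━━━━━━
                         ┃  1      [0]     
                         ┃  2        0     
                         ┃  3        0     
                         ┃  4        0     


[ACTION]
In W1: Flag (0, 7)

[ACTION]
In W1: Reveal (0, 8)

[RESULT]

                       ┃ Minesweeper       
                       ┠───────────────────
                       ┃■■■■■1             
                       ┃■■■■■211           
                       ┃■■■■■■■1           
                       ┃■■■■■111           
                       ┃■■■■■1  11         
                       ┃■■■■■1123■         
                       ┃■■■■■■■■■■         
                       ┃■■■■■■■■■■         
                       ┗━━━━━━━━━━━━━━━━━━━
                         ┃  1      [0]     
                         ┃  2        0     
                         ┃  3        0     
                         ┃  4        0     
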